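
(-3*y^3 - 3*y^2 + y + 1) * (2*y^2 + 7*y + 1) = -6*y^5 - 27*y^4 - 22*y^3 + 6*y^2 + 8*y + 1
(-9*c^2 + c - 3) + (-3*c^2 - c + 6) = 3 - 12*c^2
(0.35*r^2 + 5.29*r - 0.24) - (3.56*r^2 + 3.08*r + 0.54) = -3.21*r^2 + 2.21*r - 0.78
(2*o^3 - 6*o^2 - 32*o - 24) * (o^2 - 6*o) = 2*o^5 - 18*o^4 + 4*o^3 + 168*o^2 + 144*o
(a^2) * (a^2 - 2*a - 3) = a^4 - 2*a^3 - 3*a^2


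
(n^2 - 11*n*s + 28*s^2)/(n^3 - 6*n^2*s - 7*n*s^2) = (n - 4*s)/(n*(n + s))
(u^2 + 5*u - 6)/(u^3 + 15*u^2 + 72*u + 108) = (u - 1)/(u^2 + 9*u + 18)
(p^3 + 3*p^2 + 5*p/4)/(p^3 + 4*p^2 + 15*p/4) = (2*p + 1)/(2*p + 3)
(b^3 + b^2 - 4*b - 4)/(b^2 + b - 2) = (b^2 - b - 2)/(b - 1)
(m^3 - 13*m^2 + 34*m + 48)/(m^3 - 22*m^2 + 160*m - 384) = (m + 1)/(m - 8)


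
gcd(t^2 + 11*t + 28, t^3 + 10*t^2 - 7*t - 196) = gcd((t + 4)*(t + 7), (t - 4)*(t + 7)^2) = t + 7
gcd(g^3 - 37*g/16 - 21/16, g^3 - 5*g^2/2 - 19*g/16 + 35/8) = g - 7/4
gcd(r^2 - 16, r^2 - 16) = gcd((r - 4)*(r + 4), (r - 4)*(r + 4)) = r^2 - 16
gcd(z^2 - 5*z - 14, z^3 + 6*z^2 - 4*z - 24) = z + 2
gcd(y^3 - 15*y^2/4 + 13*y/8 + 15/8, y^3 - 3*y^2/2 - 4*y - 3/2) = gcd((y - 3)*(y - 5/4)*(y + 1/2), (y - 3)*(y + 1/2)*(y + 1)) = y^2 - 5*y/2 - 3/2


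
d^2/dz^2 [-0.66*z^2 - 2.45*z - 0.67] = -1.32000000000000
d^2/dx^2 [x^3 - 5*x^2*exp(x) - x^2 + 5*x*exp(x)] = -5*x^2*exp(x) - 15*x*exp(x) + 6*x - 2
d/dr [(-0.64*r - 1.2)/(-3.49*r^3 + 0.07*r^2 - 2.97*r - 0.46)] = (-4.4672*r^3 - 12.5192*r^2 + 0.168*r - 3.2696)/(12.1801*r^6 - 0.4886*r^5 + 20.7355*r^4 + 2.795*r^3 + 8.7565*r^2 + 2.7324*r + 0.2116)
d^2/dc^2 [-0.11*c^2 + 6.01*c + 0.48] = -0.220000000000000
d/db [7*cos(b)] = -7*sin(b)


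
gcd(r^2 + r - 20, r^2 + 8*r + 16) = 1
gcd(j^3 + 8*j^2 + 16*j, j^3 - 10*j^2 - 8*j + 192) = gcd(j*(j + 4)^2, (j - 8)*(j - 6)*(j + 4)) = j + 4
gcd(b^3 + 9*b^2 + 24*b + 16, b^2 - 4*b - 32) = b + 4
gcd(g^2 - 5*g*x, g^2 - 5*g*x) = -g^2 + 5*g*x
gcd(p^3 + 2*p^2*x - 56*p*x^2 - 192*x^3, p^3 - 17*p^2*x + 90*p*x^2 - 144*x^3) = -p + 8*x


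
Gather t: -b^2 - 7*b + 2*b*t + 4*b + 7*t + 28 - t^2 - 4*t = -b^2 - 3*b - t^2 + t*(2*b + 3) + 28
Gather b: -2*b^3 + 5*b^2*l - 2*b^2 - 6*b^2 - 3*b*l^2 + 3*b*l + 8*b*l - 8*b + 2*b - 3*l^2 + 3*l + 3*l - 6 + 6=-2*b^3 + b^2*(5*l - 8) + b*(-3*l^2 + 11*l - 6) - 3*l^2 + 6*l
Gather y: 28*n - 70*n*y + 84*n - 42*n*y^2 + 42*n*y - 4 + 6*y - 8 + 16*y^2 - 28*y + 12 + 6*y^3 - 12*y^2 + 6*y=112*n + 6*y^3 + y^2*(4 - 42*n) + y*(-28*n - 16)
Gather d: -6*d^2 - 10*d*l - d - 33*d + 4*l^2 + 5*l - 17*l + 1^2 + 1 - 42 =-6*d^2 + d*(-10*l - 34) + 4*l^2 - 12*l - 40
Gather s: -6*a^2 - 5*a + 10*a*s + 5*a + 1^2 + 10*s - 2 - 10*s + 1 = -6*a^2 + 10*a*s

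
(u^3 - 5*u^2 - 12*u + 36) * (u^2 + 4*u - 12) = u^5 - u^4 - 44*u^3 + 48*u^2 + 288*u - 432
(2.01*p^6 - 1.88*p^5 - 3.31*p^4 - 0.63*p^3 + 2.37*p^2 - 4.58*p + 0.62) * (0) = 0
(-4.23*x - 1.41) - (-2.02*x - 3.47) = 2.06 - 2.21*x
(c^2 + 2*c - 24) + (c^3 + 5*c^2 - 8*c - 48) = c^3 + 6*c^2 - 6*c - 72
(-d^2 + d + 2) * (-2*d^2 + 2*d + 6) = 2*d^4 - 4*d^3 - 8*d^2 + 10*d + 12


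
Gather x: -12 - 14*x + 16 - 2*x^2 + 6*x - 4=-2*x^2 - 8*x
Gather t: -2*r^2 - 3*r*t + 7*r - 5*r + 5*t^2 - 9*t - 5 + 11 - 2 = -2*r^2 + 2*r + 5*t^2 + t*(-3*r - 9) + 4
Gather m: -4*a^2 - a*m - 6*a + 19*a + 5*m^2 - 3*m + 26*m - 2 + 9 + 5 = -4*a^2 + 13*a + 5*m^2 + m*(23 - a) + 12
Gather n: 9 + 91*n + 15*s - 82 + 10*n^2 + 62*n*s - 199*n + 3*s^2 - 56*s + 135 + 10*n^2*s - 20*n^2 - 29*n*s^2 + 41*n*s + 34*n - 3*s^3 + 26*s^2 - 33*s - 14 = n^2*(10*s - 10) + n*(-29*s^2 + 103*s - 74) - 3*s^3 + 29*s^2 - 74*s + 48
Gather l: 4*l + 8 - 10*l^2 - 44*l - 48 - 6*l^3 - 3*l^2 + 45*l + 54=-6*l^3 - 13*l^2 + 5*l + 14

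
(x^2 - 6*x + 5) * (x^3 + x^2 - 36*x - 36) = x^5 - 5*x^4 - 37*x^3 + 185*x^2 + 36*x - 180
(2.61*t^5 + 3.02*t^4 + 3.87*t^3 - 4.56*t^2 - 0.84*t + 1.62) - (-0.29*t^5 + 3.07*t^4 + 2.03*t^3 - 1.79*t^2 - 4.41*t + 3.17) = 2.9*t^5 - 0.0499999999999998*t^4 + 1.84*t^3 - 2.77*t^2 + 3.57*t - 1.55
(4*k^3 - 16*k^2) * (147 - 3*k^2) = -12*k^5 + 48*k^4 + 588*k^3 - 2352*k^2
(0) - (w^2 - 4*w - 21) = -w^2 + 4*w + 21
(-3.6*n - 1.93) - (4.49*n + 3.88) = -8.09*n - 5.81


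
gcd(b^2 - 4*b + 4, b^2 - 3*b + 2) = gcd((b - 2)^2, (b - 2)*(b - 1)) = b - 2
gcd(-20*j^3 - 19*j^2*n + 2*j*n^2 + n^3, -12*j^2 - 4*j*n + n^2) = 1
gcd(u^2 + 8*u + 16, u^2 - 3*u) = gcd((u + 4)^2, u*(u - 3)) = 1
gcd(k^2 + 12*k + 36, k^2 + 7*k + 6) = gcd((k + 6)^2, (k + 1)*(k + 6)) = k + 6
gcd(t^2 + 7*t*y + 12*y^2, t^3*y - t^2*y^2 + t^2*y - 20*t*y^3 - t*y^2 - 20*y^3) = t + 4*y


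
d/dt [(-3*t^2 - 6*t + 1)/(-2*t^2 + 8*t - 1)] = 2*(-18*t^2 + 5*t - 1)/(4*t^4 - 32*t^3 + 68*t^2 - 16*t + 1)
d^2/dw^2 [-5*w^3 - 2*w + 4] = -30*w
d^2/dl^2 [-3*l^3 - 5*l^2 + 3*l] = -18*l - 10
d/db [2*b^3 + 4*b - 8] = 6*b^2 + 4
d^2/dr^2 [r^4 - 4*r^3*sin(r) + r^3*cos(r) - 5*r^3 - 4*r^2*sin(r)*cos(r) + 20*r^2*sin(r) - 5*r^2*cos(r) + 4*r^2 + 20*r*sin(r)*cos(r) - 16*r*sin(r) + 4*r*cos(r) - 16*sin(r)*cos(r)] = 4*r^3*sin(r) - r^3*cos(r) - 26*r^2*sin(r) + 8*r^2*sin(2*r) - 19*r^2*cos(r) + 12*r^2 + 12*r*sin(r) - 40*r*sin(2*r) + 82*r*cos(r) - 16*r*cos(2*r) - 30*r + 32*sin(r) + 28*sin(2*r) - 42*cos(r) + 40*cos(2*r) + 8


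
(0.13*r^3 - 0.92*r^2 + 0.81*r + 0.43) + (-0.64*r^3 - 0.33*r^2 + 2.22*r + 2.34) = -0.51*r^3 - 1.25*r^2 + 3.03*r + 2.77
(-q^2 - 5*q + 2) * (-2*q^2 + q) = 2*q^4 + 9*q^3 - 9*q^2 + 2*q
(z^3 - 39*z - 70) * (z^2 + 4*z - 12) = z^5 + 4*z^4 - 51*z^3 - 226*z^2 + 188*z + 840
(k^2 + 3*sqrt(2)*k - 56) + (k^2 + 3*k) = 2*k^2 + 3*k + 3*sqrt(2)*k - 56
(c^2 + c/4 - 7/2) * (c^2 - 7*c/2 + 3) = c^4 - 13*c^3/4 - 11*c^2/8 + 13*c - 21/2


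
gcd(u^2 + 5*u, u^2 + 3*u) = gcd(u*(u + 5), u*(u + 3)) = u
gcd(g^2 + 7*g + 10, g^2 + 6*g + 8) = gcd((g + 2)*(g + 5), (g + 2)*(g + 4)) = g + 2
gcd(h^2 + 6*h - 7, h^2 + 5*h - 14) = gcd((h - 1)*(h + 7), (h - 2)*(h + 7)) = h + 7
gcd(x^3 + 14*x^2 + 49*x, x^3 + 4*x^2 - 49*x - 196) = x + 7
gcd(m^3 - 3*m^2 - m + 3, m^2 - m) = m - 1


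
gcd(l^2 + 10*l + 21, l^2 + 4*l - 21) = l + 7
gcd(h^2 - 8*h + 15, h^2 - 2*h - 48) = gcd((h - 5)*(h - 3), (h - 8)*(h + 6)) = 1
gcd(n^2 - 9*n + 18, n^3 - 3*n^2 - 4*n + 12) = n - 3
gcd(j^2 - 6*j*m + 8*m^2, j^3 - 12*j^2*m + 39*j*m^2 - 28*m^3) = j - 4*m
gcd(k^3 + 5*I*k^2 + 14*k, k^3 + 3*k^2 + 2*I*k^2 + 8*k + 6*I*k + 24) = k - 2*I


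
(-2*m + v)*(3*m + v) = -6*m^2 + m*v + v^2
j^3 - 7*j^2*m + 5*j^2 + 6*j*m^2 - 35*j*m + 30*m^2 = (j + 5)*(j - 6*m)*(j - m)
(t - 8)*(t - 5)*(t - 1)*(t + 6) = t^4 - 8*t^3 - 31*t^2 + 278*t - 240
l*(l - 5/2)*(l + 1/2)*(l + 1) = l^4 - l^3 - 13*l^2/4 - 5*l/4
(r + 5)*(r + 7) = r^2 + 12*r + 35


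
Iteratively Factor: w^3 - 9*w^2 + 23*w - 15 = (w - 5)*(w^2 - 4*w + 3) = (w - 5)*(w - 3)*(w - 1)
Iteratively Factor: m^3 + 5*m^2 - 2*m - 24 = (m + 3)*(m^2 + 2*m - 8) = (m + 3)*(m + 4)*(m - 2)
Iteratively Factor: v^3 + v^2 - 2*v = (v)*(v^2 + v - 2) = v*(v - 1)*(v + 2)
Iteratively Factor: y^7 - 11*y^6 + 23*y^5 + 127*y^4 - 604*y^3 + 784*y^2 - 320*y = (y - 1)*(y^6 - 10*y^5 + 13*y^4 + 140*y^3 - 464*y^2 + 320*y) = y*(y - 1)*(y^5 - 10*y^4 + 13*y^3 + 140*y^2 - 464*y + 320) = y*(y - 1)*(y + 4)*(y^4 - 14*y^3 + 69*y^2 - 136*y + 80) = y*(y - 1)^2*(y + 4)*(y^3 - 13*y^2 + 56*y - 80) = y*(y - 5)*(y - 1)^2*(y + 4)*(y^2 - 8*y + 16) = y*(y - 5)*(y - 4)*(y - 1)^2*(y + 4)*(y - 4)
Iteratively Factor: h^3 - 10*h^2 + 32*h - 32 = (h - 2)*(h^2 - 8*h + 16) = (h - 4)*(h - 2)*(h - 4)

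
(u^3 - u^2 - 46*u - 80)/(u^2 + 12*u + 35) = (u^2 - 6*u - 16)/(u + 7)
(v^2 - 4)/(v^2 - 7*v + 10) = (v + 2)/(v - 5)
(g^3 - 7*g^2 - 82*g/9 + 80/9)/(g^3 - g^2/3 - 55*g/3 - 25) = (3*g^2 - 26*g + 16)/(3*(g^2 - 2*g - 15))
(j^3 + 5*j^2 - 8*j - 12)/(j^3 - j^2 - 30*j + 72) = (j^2 - j - 2)/(j^2 - 7*j + 12)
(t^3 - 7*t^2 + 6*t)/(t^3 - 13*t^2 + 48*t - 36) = t/(t - 6)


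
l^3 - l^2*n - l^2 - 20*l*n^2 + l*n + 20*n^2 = (l - 1)*(l - 5*n)*(l + 4*n)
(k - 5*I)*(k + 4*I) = k^2 - I*k + 20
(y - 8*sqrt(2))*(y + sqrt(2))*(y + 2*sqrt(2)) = y^3 - 5*sqrt(2)*y^2 - 44*y - 32*sqrt(2)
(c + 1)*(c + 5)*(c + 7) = c^3 + 13*c^2 + 47*c + 35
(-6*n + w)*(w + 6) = -6*n*w - 36*n + w^2 + 6*w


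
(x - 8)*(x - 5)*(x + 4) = x^3 - 9*x^2 - 12*x + 160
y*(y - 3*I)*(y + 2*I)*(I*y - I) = I*y^4 + y^3 - I*y^3 - y^2 + 6*I*y^2 - 6*I*y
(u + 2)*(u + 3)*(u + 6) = u^3 + 11*u^2 + 36*u + 36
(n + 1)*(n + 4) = n^2 + 5*n + 4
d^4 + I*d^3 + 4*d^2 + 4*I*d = d*(d - 2*I)*(d + I)*(d + 2*I)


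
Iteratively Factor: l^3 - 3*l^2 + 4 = (l + 1)*(l^2 - 4*l + 4) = (l - 2)*(l + 1)*(l - 2)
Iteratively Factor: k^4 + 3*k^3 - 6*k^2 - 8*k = (k + 1)*(k^3 + 2*k^2 - 8*k) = (k + 1)*(k + 4)*(k^2 - 2*k) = k*(k + 1)*(k + 4)*(k - 2)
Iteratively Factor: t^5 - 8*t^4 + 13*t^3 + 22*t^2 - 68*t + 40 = (t - 2)*(t^4 - 6*t^3 + t^2 + 24*t - 20) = (t - 2)*(t - 1)*(t^3 - 5*t^2 - 4*t + 20) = (t - 2)^2*(t - 1)*(t^2 - 3*t - 10) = (t - 2)^2*(t - 1)*(t + 2)*(t - 5)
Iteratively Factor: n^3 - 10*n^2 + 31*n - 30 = (n - 2)*(n^2 - 8*n + 15) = (n - 5)*(n - 2)*(n - 3)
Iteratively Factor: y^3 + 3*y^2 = (y + 3)*(y^2) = y*(y + 3)*(y)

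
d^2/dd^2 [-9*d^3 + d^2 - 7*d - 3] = 2 - 54*d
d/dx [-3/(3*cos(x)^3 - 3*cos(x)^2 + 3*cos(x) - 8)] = 9*(-3*cos(x)^2 + 2*cos(x) - 1)*sin(x)/(3*cos(x)^3 - 3*cos(x)^2 + 3*cos(x) - 8)^2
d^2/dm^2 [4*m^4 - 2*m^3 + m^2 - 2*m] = 48*m^2 - 12*m + 2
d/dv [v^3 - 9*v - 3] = 3*v^2 - 9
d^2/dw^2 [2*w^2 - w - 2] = 4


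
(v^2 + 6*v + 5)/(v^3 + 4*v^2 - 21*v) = (v^2 + 6*v + 5)/(v*(v^2 + 4*v - 21))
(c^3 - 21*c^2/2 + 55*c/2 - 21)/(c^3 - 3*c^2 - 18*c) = (-2*c^3 + 21*c^2 - 55*c + 42)/(2*c*(-c^2 + 3*c + 18))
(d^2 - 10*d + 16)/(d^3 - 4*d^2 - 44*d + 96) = 1/(d + 6)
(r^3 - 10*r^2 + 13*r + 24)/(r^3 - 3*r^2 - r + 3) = (r - 8)/(r - 1)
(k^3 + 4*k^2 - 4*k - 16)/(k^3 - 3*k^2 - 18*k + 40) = (k + 2)/(k - 5)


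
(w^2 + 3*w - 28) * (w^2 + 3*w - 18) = w^4 + 6*w^3 - 37*w^2 - 138*w + 504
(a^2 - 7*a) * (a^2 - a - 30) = a^4 - 8*a^3 - 23*a^2 + 210*a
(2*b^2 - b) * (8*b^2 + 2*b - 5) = 16*b^4 - 4*b^3 - 12*b^2 + 5*b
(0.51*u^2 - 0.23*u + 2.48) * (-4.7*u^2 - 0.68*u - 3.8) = -2.397*u^4 + 0.7342*u^3 - 13.4376*u^2 - 0.8124*u - 9.424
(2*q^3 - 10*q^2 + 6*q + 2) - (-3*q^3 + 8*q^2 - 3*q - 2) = 5*q^3 - 18*q^2 + 9*q + 4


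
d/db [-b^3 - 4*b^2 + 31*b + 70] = -3*b^2 - 8*b + 31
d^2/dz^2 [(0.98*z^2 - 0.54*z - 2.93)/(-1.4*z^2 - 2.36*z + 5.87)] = (1.77635683940025e-15*z^4 + 8.59264000000001*z^3 - 13.86504*z^2 + 84.71064*z + 28.221268)/(2.744*z^6 + 13.8768*z^5 - 11.12328*z^4 - 103.222624*z^3 + 46.638324*z^2 + 243.954852*z - 202.262003)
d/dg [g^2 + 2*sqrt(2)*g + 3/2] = 2*g + 2*sqrt(2)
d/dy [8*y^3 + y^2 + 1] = 2*y*(12*y + 1)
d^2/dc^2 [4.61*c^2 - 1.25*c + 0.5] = 9.22000000000000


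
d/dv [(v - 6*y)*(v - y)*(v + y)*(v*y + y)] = y*(4*v^3 - 18*v^2*y + 3*v^2 - 2*v*y^2 - 12*v*y + 6*y^3 - y^2)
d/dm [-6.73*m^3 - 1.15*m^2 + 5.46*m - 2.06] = -20.19*m^2 - 2.3*m + 5.46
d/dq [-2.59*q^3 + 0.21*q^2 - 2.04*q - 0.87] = -7.77*q^2 + 0.42*q - 2.04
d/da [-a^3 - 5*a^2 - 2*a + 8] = -3*a^2 - 10*a - 2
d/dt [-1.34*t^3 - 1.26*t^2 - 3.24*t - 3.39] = -4.02*t^2 - 2.52*t - 3.24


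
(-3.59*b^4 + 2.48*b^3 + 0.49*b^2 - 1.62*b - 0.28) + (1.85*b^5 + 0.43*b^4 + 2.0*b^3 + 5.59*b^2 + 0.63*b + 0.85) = 1.85*b^5 - 3.16*b^4 + 4.48*b^3 + 6.08*b^2 - 0.99*b + 0.57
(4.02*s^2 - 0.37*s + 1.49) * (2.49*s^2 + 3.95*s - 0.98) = 10.0098*s^4 + 14.9577*s^3 - 1.691*s^2 + 6.2481*s - 1.4602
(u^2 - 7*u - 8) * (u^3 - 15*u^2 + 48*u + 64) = u^5 - 22*u^4 + 145*u^3 - 152*u^2 - 832*u - 512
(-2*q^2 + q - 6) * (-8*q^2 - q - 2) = 16*q^4 - 6*q^3 + 51*q^2 + 4*q + 12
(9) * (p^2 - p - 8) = 9*p^2 - 9*p - 72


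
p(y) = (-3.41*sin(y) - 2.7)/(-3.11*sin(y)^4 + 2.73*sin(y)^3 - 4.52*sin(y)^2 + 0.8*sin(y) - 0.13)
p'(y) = (-3.41*sin(y) - 2.7)*(12.44*sin(y)^3*cos(y) - 8.19*sin(y)^2*cos(y) + 9.04*sin(y)*cos(y) - 0.8*cos(y))/(-3.11*sin(y)^4 + 2.73*sin(y)^3 - 4.52*sin(y)^2 + 0.8*sin(y) - 0.13)^2 - 3.41*cos(y)/(-3.11*sin(y)^4 + 2.73*sin(y)^3 - 4.52*sin(y)^2 + 0.8*sin(y) - 0.13)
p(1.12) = 1.85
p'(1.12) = -2.04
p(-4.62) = 1.46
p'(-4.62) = 0.32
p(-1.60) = -0.06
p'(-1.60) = -0.00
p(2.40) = 3.43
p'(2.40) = 7.65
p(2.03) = 1.87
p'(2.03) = 2.10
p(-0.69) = 0.14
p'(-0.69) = 1.11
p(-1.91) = -0.05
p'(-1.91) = -0.07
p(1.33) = 1.55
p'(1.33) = -0.90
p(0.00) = 20.77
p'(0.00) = 154.04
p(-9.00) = 0.86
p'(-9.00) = -5.58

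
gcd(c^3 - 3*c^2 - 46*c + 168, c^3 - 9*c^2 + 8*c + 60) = c - 6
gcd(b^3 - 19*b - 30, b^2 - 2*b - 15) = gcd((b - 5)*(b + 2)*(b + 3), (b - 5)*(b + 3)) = b^2 - 2*b - 15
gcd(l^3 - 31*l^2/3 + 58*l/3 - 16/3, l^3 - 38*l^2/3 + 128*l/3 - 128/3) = l^2 - 10*l + 16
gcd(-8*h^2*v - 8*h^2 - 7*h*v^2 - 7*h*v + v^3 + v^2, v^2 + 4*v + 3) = v + 1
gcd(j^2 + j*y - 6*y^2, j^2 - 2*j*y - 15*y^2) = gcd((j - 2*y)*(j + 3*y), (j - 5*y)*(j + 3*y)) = j + 3*y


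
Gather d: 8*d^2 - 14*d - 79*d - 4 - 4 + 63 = 8*d^2 - 93*d + 55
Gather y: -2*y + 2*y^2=2*y^2 - 2*y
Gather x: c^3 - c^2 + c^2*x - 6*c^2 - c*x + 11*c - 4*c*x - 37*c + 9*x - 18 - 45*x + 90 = c^3 - 7*c^2 - 26*c + x*(c^2 - 5*c - 36) + 72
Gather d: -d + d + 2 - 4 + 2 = 0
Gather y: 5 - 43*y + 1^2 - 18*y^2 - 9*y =-18*y^2 - 52*y + 6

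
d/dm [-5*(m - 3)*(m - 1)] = 20 - 10*m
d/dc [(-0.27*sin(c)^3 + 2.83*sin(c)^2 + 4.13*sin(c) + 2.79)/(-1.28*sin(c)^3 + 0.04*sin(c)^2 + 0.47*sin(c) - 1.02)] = (2.22044604925031e-16*sin(c)^5 + 3.6116*sin(c)^4 + 10.319*sin(c)^3 + 12.7047*sin(c)^2 - 5.9964*sin(c) - 5.5239)*cos(c)/(1.6384*sin(c)^6 - 0.1024*sin(c)^5 - 1.2016*sin(c)^4 + 2.6488*sin(c)^3 + 0.1393*sin(c)^2 - 0.9588*sin(c) + 1.0404)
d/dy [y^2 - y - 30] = 2*y - 1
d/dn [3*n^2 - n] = 6*n - 1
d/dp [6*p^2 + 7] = 12*p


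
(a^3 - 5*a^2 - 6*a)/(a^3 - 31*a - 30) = a/(a + 5)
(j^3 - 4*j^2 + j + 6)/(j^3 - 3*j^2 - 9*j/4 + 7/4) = 4*(j^2 - 5*j + 6)/(4*j^2 - 16*j + 7)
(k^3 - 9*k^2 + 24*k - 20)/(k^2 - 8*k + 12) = (k^2 - 7*k + 10)/(k - 6)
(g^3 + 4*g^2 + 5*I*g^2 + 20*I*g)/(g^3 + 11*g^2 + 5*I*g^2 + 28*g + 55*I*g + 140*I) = g/(g + 7)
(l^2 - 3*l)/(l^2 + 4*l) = (l - 3)/(l + 4)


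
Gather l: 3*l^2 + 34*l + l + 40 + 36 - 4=3*l^2 + 35*l + 72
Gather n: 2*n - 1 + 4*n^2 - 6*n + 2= 4*n^2 - 4*n + 1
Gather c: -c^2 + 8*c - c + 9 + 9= -c^2 + 7*c + 18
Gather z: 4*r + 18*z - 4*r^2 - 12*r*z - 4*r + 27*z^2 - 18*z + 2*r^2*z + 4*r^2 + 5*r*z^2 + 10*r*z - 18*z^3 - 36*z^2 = -18*z^3 + z^2*(5*r - 9) + z*(2*r^2 - 2*r)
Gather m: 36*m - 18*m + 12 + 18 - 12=18*m + 18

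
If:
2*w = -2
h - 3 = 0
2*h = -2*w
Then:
No Solution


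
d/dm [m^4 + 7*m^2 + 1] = 4*m^3 + 14*m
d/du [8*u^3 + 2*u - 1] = 24*u^2 + 2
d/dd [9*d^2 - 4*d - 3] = 18*d - 4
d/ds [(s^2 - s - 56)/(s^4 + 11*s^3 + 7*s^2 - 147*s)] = 2*(-s^3 + 10*s^2 + 32*s - 84)/(s^2*(s^4 + 8*s^3 - 26*s^2 - 168*s + 441))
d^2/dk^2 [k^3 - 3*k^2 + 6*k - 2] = 6*k - 6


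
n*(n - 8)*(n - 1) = n^3 - 9*n^2 + 8*n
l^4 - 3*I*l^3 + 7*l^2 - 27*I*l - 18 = (l - 3*I)*(l - 2*I)*(l - I)*(l + 3*I)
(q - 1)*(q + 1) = q^2 - 1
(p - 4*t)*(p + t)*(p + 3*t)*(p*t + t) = p^4*t + p^3*t - 13*p^2*t^3 - 12*p*t^4 - 13*p*t^3 - 12*t^4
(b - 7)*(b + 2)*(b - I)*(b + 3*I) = b^4 - 5*b^3 + 2*I*b^3 - 11*b^2 - 10*I*b^2 - 15*b - 28*I*b - 42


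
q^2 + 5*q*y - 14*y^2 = (q - 2*y)*(q + 7*y)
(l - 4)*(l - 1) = l^2 - 5*l + 4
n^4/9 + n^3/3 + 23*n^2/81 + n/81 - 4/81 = (n/3 + 1/3)^2*(n - 1/3)*(n + 4/3)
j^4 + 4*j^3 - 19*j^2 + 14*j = j*(j - 2)*(j - 1)*(j + 7)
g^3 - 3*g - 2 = (g - 2)*(g + 1)^2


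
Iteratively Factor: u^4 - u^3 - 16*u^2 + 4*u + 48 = (u - 2)*(u^3 + u^2 - 14*u - 24) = (u - 2)*(u + 3)*(u^2 - 2*u - 8) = (u - 2)*(u + 2)*(u + 3)*(u - 4)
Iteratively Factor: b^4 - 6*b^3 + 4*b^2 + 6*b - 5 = (b - 5)*(b^3 - b^2 - b + 1) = (b - 5)*(b + 1)*(b^2 - 2*b + 1) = (b - 5)*(b - 1)*(b + 1)*(b - 1)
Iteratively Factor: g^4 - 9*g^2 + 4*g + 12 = (g - 2)*(g^3 + 2*g^2 - 5*g - 6) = (g - 2)*(g + 1)*(g^2 + g - 6) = (g - 2)^2*(g + 1)*(g + 3)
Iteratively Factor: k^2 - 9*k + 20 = (k - 5)*(k - 4)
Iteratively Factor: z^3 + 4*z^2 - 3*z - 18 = (z - 2)*(z^2 + 6*z + 9) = (z - 2)*(z + 3)*(z + 3)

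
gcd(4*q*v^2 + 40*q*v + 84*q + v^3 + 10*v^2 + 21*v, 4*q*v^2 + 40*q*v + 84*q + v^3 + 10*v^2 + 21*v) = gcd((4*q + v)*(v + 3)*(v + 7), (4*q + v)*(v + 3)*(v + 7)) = 4*q*v^2 + 40*q*v + 84*q + v^3 + 10*v^2 + 21*v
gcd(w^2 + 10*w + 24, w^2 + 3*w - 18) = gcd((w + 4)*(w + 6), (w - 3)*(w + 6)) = w + 6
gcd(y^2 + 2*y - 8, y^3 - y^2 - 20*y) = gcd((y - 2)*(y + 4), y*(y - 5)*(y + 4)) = y + 4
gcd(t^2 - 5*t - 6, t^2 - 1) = t + 1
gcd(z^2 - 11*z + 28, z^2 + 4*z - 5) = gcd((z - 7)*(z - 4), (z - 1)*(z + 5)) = 1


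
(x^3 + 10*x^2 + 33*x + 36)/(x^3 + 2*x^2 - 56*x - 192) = (x^2 + 6*x + 9)/(x^2 - 2*x - 48)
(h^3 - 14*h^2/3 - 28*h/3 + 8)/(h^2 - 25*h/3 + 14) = (3*h^2 + 4*h - 4)/(3*h - 7)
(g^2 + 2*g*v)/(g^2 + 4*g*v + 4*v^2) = g/(g + 2*v)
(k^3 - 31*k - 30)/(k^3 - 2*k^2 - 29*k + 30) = (k + 1)/(k - 1)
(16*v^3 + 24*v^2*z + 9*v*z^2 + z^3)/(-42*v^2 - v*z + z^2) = (16*v^3 + 24*v^2*z + 9*v*z^2 + z^3)/(-42*v^2 - v*z + z^2)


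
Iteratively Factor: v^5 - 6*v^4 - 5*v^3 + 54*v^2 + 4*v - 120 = (v + 2)*(v^4 - 8*v^3 + 11*v^2 + 32*v - 60) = (v - 3)*(v + 2)*(v^3 - 5*v^2 - 4*v + 20) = (v - 3)*(v - 2)*(v + 2)*(v^2 - 3*v - 10) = (v - 3)*(v - 2)*(v + 2)^2*(v - 5)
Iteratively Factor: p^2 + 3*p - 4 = (p - 1)*(p + 4)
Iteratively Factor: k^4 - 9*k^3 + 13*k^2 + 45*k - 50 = (k - 5)*(k^3 - 4*k^2 - 7*k + 10) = (k - 5)*(k - 1)*(k^2 - 3*k - 10) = (k - 5)*(k - 1)*(k + 2)*(k - 5)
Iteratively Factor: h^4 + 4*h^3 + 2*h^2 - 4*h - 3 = (h - 1)*(h^3 + 5*h^2 + 7*h + 3) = (h - 1)*(h + 1)*(h^2 + 4*h + 3) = (h - 1)*(h + 1)*(h + 3)*(h + 1)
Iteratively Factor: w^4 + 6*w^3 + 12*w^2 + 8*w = (w + 2)*(w^3 + 4*w^2 + 4*w) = (w + 2)^2*(w^2 + 2*w) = w*(w + 2)^2*(w + 2)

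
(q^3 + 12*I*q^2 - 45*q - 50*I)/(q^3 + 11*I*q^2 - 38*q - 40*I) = (q + 5*I)/(q + 4*I)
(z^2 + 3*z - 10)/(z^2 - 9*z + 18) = (z^2 + 3*z - 10)/(z^2 - 9*z + 18)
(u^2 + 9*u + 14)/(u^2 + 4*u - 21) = (u + 2)/(u - 3)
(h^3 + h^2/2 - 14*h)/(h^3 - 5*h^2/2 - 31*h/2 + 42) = h/(h - 3)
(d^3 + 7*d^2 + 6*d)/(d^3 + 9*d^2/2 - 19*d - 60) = 2*d*(d + 1)/(2*d^2 - 3*d - 20)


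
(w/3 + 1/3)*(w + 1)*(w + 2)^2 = w^4/3 + 2*w^3 + 13*w^2/3 + 4*w + 4/3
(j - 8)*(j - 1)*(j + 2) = j^3 - 7*j^2 - 10*j + 16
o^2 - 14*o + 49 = (o - 7)^2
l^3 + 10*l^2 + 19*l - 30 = (l - 1)*(l + 5)*(l + 6)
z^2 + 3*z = z*(z + 3)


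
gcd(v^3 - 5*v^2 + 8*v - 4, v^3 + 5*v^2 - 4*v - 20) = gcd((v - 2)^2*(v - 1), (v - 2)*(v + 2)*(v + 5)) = v - 2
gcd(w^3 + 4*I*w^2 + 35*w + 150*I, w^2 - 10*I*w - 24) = w - 6*I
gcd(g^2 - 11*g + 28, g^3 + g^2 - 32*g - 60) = 1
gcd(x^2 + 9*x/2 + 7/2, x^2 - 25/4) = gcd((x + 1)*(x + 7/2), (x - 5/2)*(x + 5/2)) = 1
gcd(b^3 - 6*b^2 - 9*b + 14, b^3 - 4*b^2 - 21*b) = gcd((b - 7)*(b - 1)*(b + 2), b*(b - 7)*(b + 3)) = b - 7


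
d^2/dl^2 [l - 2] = 0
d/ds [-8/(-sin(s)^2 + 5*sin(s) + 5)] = 8*(5 - 2*sin(s))*cos(s)/(5*sin(s) + cos(s)^2 + 4)^2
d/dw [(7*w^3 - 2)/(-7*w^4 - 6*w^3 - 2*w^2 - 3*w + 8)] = (49*w^6 - 14*w^4 - 98*w^3 + 132*w^2 - 8*w - 6)/(49*w^8 + 84*w^7 + 64*w^6 + 66*w^5 - 72*w^4 - 84*w^3 - 23*w^2 - 48*w + 64)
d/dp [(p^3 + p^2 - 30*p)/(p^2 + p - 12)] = (p^4 + 2*p^3 - 5*p^2 - 24*p + 360)/(p^4 + 2*p^3 - 23*p^2 - 24*p + 144)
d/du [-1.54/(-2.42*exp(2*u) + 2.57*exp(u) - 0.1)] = (3.9578 - 7.4536*exp(u))*exp(u)/(2.42*exp(2*u) - 2.57*exp(u) + 0.1)^2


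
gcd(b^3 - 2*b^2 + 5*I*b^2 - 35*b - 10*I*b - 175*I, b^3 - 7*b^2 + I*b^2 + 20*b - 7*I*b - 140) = b^2 + b*(-7 + 5*I) - 35*I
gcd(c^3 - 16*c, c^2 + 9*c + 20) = c + 4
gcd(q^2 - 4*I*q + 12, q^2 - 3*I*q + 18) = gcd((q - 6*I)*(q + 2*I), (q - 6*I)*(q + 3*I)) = q - 6*I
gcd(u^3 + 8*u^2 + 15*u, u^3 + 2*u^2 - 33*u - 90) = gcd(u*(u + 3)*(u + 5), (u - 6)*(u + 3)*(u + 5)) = u^2 + 8*u + 15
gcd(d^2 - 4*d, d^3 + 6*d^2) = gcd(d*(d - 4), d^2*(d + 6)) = d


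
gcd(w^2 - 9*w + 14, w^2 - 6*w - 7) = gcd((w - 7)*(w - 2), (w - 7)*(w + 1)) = w - 7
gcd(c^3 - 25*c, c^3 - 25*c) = c^3 - 25*c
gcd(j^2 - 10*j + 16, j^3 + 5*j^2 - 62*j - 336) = j - 8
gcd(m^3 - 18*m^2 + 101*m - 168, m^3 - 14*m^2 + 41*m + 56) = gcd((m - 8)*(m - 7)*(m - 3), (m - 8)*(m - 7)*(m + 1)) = m^2 - 15*m + 56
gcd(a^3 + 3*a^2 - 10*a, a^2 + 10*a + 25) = a + 5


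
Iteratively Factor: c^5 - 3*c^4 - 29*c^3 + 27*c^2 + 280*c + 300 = (c + 2)*(c^4 - 5*c^3 - 19*c^2 + 65*c + 150) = (c - 5)*(c + 2)*(c^3 - 19*c - 30) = (c - 5)*(c + 2)*(c + 3)*(c^2 - 3*c - 10) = (c - 5)^2*(c + 2)*(c + 3)*(c + 2)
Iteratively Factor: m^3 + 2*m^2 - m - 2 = (m - 1)*(m^2 + 3*m + 2) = (m - 1)*(m + 1)*(m + 2)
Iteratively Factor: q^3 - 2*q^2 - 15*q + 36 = (q - 3)*(q^2 + q - 12) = (q - 3)*(q + 4)*(q - 3)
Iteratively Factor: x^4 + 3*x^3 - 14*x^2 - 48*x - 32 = (x - 4)*(x^3 + 7*x^2 + 14*x + 8) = (x - 4)*(x + 4)*(x^2 + 3*x + 2) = (x - 4)*(x + 1)*(x + 4)*(x + 2)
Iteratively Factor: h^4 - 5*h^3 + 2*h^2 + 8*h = (h - 2)*(h^3 - 3*h^2 - 4*h) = (h - 2)*(h + 1)*(h^2 - 4*h) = h*(h - 2)*(h + 1)*(h - 4)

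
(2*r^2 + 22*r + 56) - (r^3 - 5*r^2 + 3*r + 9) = -r^3 + 7*r^2 + 19*r + 47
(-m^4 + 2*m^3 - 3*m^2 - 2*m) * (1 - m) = m^5 - 3*m^4 + 5*m^3 - m^2 - 2*m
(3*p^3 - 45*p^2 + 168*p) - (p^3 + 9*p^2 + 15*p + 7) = 2*p^3 - 54*p^2 + 153*p - 7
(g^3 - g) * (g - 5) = g^4 - 5*g^3 - g^2 + 5*g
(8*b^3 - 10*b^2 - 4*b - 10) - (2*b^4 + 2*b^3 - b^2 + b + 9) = -2*b^4 + 6*b^3 - 9*b^2 - 5*b - 19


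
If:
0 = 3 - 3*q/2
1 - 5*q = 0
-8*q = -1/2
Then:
No Solution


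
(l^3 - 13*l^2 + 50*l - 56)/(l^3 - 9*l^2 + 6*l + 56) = (l - 2)/(l + 2)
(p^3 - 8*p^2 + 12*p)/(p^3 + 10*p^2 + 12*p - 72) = p*(p - 6)/(p^2 + 12*p + 36)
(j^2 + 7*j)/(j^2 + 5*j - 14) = j/(j - 2)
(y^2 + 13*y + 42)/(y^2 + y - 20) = (y^2 + 13*y + 42)/(y^2 + y - 20)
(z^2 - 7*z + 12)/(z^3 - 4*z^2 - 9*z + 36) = 1/(z + 3)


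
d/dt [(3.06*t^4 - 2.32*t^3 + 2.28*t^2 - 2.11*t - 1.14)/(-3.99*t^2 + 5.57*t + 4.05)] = (-24.4188*t^5 + 60.3894*t^4 + 23.7272*t^3 - 23.9073*t^2 + 9.3708*t - 2.1957)/(15.9201*t^4 - 44.4486*t^3 - 1.2941*t^2 + 45.117*t + 16.4025)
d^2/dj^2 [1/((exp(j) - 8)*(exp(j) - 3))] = (4*exp(3*j) - 33*exp(2*j) + 25*exp(j) + 264)*exp(j)/(exp(6*j) - 33*exp(5*j) + 435*exp(4*j) - 2915*exp(3*j) + 10440*exp(2*j) - 19008*exp(j) + 13824)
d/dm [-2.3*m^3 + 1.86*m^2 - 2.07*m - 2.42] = -6.9*m^2 + 3.72*m - 2.07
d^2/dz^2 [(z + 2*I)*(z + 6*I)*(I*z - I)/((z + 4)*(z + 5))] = (z^3*(160 + 116*I) + z^2*(960 + 1272*I) + z*(-960 + 4488*I) - 9280 + 4984*I)/(z^6 + 27*z^5 + 303*z^4 + 1809*z^3 + 6060*z^2 + 10800*z + 8000)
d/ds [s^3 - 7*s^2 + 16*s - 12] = 3*s^2 - 14*s + 16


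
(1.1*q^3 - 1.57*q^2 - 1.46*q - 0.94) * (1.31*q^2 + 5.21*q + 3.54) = 1.441*q^5 + 3.6743*q^4 - 6.1983*q^3 - 14.3958*q^2 - 10.0658*q - 3.3276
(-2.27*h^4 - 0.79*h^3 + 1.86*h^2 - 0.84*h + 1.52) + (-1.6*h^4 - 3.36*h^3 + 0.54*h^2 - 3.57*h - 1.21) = -3.87*h^4 - 4.15*h^3 + 2.4*h^2 - 4.41*h + 0.31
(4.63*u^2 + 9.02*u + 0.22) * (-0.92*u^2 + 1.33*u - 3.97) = -4.2596*u^4 - 2.1405*u^3 - 6.5869*u^2 - 35.5168*u - 0.8734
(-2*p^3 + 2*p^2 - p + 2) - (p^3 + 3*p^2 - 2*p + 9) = -3*p^3 - p^2 + p - 7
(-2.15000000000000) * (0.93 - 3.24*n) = 6.966*n - 1.9995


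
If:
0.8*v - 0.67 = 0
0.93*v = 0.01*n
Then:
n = 77.89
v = 0.84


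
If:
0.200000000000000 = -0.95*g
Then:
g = -0.21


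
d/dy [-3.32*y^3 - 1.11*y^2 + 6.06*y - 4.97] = -9.96*y^2 - 2.22*y + 6.06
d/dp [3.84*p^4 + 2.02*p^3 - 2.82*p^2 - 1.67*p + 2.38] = 15.36*p^3 + 6.06*p^2 - 5.64*p - 1.67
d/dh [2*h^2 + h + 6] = 4*h + 1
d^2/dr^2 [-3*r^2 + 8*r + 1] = -6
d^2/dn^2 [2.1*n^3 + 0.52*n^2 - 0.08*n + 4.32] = 12.6*n + 1.04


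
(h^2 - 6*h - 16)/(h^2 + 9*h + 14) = (h - 8)/(h + 7)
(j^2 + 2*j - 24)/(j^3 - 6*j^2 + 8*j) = (j + 6)/(j*(j - 2))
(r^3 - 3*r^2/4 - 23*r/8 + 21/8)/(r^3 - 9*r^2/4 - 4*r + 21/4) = (r - 3/2)/(r - 3)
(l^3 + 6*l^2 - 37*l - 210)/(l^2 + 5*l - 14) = (l^2 - l - 30)/(l - 2)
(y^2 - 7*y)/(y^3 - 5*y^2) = (y - 7)/(y*(y - 5))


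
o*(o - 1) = o^2 - o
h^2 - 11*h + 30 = (h - 6)*(h - 5)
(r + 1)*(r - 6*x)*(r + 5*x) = r^3 - r^2*x + r^2 - 30*r*x^2 - r*x - 30*x^2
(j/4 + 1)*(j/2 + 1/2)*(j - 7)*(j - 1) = j^4/8 - 3*j^3/8 - 29*j^2/8 + 3*j/8 + 7/2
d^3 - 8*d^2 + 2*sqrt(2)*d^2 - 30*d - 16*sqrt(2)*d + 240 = (d - 8)*(d - 3*sqrt(2))*(d + 5*sqrt(2))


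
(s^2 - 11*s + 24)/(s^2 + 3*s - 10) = (s^2 - 11*s + 24)/(s^2 + 3*s - 10)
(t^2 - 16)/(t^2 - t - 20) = (t - 4)/(t - 5)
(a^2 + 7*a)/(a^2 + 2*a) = (a + 7)/(a + 2)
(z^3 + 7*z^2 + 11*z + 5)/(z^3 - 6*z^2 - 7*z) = (z^2 + 6*z + 5)/(z*(z - 7))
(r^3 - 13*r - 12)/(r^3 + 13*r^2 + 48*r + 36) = (r^2 - r - 12)/(r^2 + 12*r + 36)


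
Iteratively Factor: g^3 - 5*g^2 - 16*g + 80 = (g - 5)*(g^2 - 16) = (g - 5)*(g + 4)*(g - 4)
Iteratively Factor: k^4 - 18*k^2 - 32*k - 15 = (k + 1)*(k^3 - k^2 - 17*k - 15) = (k + 1)*(k + 3)*(k^2 - 4*k - 5) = (k - 5)*(k + 1)*(k + 3)*(k + 1)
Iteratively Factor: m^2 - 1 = (m - 1)*(m + 1)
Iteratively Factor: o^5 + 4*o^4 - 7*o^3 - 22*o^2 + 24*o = (o + 3)*(o^4 + o^3 - 10*o^2 + 8*o) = o*(o + 3)*(o^3 + o^2 - 10*o + 8) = o*(o - 2)*(o + 3)*(o^2 + 3*o - 4) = o*(o - 2)*(o - 1)*(o + 3)*(o + 4)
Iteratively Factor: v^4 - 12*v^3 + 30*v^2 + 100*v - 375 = (v - 5)*(v^3 - 7*v^2 - 5*v + 75) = (v - 5)^2*(v^2 - 2*v - 15) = (v - 5)^2*(v + 3)*(v - 5)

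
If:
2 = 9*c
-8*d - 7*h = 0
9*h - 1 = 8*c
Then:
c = 2/9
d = -175/648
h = 25/81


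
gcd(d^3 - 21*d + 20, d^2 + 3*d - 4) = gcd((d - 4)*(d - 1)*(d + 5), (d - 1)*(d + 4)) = d - 1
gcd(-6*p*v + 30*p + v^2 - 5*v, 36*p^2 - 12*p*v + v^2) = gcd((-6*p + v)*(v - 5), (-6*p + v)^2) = 6*p - v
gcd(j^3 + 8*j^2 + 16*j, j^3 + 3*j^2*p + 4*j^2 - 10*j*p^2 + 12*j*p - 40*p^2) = j + 4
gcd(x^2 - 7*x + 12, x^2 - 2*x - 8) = x - 4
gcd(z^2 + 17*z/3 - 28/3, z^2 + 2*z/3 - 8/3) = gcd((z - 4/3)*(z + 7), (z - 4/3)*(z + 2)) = z - 4/3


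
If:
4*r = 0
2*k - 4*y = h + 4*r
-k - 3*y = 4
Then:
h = -10*y - 8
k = -3*y - 4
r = 0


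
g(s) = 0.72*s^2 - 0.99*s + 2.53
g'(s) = 1.44*s - 0.99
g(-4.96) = 25.15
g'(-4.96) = -8.13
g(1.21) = 2.39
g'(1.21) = 0.75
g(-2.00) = 7.39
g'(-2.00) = -3.87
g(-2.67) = 10.31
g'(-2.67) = -4.83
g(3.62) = 8.38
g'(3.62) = 4.22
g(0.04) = 2.49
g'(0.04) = -0.93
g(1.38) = 2.53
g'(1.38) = 1.00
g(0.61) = 2.19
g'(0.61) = -0.11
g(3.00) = 6.04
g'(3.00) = 3.33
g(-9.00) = 69.76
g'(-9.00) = -13.95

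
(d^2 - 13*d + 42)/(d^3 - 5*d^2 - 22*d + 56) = (d - 6)/(d^2 + 2*d - 8)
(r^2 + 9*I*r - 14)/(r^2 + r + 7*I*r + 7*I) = (r + 2*I)/(r + 1)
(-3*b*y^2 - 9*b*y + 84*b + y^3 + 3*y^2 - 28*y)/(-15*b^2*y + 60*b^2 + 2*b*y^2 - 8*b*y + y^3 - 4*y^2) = (y + 7)/(5*b + y)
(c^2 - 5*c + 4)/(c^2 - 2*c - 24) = (-c^2 + 5*c - 4)/(-c^2 + 2*c + 24)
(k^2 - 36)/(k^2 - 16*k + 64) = (k^2 - 36)/(k^2 - 16*k + 64)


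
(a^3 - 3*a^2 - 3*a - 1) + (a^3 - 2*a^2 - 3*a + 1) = 2*a^3 - 5*a^2 - 6*a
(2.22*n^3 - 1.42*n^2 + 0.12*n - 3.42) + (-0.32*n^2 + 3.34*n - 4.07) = 2.22*n^3 - 1.74*n^2 + 3.46*n - 7.49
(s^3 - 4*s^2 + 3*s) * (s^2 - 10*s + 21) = s^5 - 14*s^4 + 64*s^3 - 114*s^2 + 63*s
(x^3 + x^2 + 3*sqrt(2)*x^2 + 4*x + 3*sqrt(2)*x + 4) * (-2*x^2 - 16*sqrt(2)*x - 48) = -2*x^5 - 22*sqrt(2)*x^4 - 2*x^4 - 152*x^3 - 22*sqrt(2)*x^3 - 208*sqrt(2)*x^2 - 152*x^2 - 208*sqrt(2)*x - 192*x - 192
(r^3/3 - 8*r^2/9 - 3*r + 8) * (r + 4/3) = r^4/3 - 4*r^3/9 - 113*r^2/27 + 4*r + 32/3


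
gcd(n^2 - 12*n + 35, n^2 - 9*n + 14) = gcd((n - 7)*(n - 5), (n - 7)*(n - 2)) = n - 7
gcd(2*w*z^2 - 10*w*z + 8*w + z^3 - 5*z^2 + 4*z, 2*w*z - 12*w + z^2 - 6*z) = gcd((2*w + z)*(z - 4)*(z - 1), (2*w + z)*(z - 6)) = 2*w + z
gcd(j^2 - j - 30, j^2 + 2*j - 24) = 1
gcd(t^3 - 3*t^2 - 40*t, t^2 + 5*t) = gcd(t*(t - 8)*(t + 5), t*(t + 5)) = t^2 + 5*t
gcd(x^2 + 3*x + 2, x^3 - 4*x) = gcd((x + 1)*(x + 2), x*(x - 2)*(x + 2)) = x + 2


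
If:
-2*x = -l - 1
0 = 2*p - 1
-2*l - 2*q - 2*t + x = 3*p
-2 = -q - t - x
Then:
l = -8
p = 1/2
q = 11/2 - t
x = -7/2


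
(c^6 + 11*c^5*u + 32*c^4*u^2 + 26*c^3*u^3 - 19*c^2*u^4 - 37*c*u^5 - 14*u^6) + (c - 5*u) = c^6 + 11*c^5*u + 32*c^4*u^2 + 26*c^3*u^3 - 19*c^2*u^4 - 37*c*u^5 + c - 14*u^6 - 5*u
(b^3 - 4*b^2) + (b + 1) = b^3 - 4*b^2 + b + 1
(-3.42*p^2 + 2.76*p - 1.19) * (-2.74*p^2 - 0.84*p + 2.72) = 9.3708*p^4 - 4.6896*p^3 - 8.3602*p^2 + 8.5068*p - 3.2368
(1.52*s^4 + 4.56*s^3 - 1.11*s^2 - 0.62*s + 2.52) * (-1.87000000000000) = -2.8424*s^4 - 8.5272*s^3 + 2.0757*s^2 + 1.1594*s - 4.7124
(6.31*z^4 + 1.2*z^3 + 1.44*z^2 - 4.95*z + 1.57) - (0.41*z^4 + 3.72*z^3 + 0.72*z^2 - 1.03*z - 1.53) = 5.9*z^4 - 2.52*z^3 + 0.72*z^2 - 3.92*z + 3.1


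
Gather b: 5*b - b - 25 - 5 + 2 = 4*b - 28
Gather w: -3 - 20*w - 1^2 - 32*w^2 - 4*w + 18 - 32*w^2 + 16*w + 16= -64*w^2 - 8*w + 30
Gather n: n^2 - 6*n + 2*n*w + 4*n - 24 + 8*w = n^2 + n*(2*w - 2) + 8*w - 24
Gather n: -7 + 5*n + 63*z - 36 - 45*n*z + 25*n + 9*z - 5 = n*(30 - 45*z) + 72*z - 48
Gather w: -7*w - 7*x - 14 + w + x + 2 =-6*w - 6*x - 12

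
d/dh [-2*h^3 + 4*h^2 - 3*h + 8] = -6*h^2 + 8*h - 3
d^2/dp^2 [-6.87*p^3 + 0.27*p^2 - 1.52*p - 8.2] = 0.54 - 41.22*p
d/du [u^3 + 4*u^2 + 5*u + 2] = 3*u^2 + 8*u + 5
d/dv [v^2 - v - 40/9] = 2*v - 1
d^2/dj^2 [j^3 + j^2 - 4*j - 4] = 6*j + 2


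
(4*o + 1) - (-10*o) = 14*o + 1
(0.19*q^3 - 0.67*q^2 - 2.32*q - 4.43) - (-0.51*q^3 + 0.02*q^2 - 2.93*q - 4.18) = 0.7*q^3 - 0.69*q^2 + 0.61*q - 0.25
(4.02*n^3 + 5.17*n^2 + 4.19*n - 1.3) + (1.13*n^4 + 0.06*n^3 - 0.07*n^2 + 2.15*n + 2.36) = 1.13*n^4 + 4.08*n^3 + 5.1*n^2 + 6.34*n + 1.06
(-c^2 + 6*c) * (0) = 0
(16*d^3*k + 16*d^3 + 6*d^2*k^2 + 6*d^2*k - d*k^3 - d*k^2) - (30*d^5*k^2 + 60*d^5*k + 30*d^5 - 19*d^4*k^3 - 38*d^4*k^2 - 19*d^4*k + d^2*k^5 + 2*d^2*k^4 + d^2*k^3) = -30*d^5*k^2 - 60*d^5*k - 30*d^5 + 19*d^4*k^3 + 38*d^4*k^2 + 19*d^4*k + 16*d^3*k + 16*d^3 - d^2*k^5 - 2*d^2*k^4 - d^2*k^3 + 6*d^2*k^2 + 6*d^2*k - d*k^3 - d*k^2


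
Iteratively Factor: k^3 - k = (k)*(k^2 - 1) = k*(k - 1)*(k + 1)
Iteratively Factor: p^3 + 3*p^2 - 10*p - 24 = (p + 2)*(p^2 + p - 12) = (p - 3)*(p + 2)*(p + 4)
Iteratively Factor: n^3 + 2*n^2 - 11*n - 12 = (n + 4)*(n^2 - 2*n - 3) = (n - 3)*(n + 4)*(n + 1)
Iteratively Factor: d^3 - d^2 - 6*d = (d + 2)*(d^2 - 3*d) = (d - 3)*(d + 2)*(d)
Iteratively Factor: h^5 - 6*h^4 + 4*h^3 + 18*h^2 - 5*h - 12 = (h - 1)*(h^4 - 5*h^3 - h^2 + 17*h + 12) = (h - 1)*(h + 1)*(h^3 - 6*h^2 + 5*h + 12) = (h - 3)*(h - 1)*(h + 1)*(h^2 - 3*h - 4) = (h - 4)*(h - 3)*(h - 1)*(h + 1)*(h + 1)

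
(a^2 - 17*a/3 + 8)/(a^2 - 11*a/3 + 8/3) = (a - 3)/(a - 1)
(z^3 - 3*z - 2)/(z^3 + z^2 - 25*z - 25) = (z^2 - z - 2)/(z^2 - 25)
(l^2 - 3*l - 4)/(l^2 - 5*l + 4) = (l + 1)/(l - 1)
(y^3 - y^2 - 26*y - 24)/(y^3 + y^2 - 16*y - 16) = (y - 6)/(y - 4)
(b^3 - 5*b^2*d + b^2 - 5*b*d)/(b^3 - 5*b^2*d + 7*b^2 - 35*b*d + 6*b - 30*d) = b/(b + 6)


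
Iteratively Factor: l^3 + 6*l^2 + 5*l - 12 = (l + 3)*(l^2 + 3*l - 4) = (l + 3)*(l + 4)*(l - 1)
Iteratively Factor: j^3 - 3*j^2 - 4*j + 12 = (j - 2)*(j^2 - j - 6) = (j - 2)*(j + 2)*(j - 3)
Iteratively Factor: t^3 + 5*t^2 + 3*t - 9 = (t + 3)*(t^2 + 2*t - 3) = (t + 3)^2*(t - 1)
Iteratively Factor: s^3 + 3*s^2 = (s)*(s^2 + 3*s) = s*(s + 3)*(s)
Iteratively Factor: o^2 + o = (o + 1)*(o)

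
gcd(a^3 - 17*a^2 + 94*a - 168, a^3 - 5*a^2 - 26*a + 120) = a^2 - 10*a + 24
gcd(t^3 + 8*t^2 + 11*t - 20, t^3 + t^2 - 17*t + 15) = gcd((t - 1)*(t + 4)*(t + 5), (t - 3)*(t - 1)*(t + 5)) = t^2 + 4*t - 5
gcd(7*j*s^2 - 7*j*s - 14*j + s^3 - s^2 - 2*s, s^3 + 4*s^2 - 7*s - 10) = s^2 - s - 2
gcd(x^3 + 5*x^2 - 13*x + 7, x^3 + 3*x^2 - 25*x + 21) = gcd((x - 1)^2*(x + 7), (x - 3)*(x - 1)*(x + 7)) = x^2 + 6*x - 7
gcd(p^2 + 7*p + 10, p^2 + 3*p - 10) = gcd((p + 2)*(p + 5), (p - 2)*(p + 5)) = p + 5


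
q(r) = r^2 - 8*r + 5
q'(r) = 2*r - 8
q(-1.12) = 15.21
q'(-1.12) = -10.24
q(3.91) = -10.99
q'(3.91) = -0.18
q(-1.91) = 23.93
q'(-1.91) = -11.82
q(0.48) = 1.39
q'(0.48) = -7.04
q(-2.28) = 28.44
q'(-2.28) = -12.56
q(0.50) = 1.25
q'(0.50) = -7.00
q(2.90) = -9.79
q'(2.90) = -2.20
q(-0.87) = 12.72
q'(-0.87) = -9.74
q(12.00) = 53.00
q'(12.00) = 16.00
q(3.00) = -10.00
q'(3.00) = -2.00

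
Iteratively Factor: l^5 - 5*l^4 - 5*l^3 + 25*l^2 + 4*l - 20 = (l - 5)*(l^4 - 5*l^2 + 4) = (l - 5)*(l + 1)*(l^3 - l^2 - 4*l + 4) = (l - 5)*(l - 2)*(l + 1)*(l^2 + l - 2) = (l - 5)*(l - 2)*(l + 1)*(l + 2)*(l - 1)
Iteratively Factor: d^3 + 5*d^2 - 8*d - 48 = (d - 3)*(d^2 + 8*d + 16) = (d - 3)*(d + 4)*(d + 4)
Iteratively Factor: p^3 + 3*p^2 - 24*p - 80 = (p + 4)*(p^2 - p - 20) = (p - 5)*(p + 4)*(p + 4)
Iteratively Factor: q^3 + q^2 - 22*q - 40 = (q - 5)*(q^2 + 6*q + 8) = (q - 5)*(q + 2)*(q + 4)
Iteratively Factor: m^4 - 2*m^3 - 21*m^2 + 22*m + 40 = (m + 4)*(m^3 - 6*m^2 + 3*m + 10) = (m - 2)*(m + 4)*(m^2 - 4*m - 5) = (m - 5)*(m - 2)*(m + 4)*(m + 1)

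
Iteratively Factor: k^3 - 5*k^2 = (k - 5)*(k^2) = k*(k - 5)*(k)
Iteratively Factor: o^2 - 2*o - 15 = (o + 3)*(o - 5)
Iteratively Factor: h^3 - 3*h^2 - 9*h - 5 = (h + 1)*(h^2 - 4*h - 5) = (h + 1)^2*(h - 5)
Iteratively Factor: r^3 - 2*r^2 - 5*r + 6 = (r - 3)*(r^2 + r - 2) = (r - 3)*(r + 2)*(r - 1)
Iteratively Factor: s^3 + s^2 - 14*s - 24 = (s + 3)*(s^2 - 2*s - 8) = (s - 4)*(s + 3)*(s + 2)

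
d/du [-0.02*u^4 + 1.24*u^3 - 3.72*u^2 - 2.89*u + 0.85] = -0.08*u^3 + 3.72*u^2 - 7.44*u - 2.89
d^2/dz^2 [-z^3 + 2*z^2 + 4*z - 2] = 4 - 6*z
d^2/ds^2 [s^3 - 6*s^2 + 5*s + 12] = 6*s - 12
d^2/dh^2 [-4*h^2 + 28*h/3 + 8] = -8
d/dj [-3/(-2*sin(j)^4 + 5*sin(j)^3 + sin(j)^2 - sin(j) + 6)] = 3*(-8*sin(j)^3 + 15*sin(j)^2 + 2*sin(j) - 1)*cos(j)/(-2*sin(j)^4 + 5*sin(j)^3 + sin(j)^2 - sin(j) + 6)^2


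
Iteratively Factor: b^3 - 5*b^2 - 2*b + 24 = (b - 3)*(b^2 - 2*b - 8) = (b - 3)*(b + 2)*(b - 4)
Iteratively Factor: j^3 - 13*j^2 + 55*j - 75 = (j - 3)*(j^2 - 10*j + 25) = (j - 5)*(j - 3)*(j - 5)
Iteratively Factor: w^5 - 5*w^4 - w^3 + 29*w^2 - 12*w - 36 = (w - 3)*(w^4 - 2*w^3 - 7*w^2 + 8*w + 12) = (w - 3)*(w + 2)*(w^3 - 4*w^2 + w + 6) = (w - 3)^2*(w + 2)*(w^2 - w - 2) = (w - 3)^2*(w - 2)*(w + 2)*(w + 1)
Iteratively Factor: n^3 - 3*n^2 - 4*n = (n)*(n^2 - 3*n - 4) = n*(n + 1)*(n - 4)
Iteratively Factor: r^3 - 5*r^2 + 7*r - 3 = (r - 1)*(r^2 - 4*r + 3) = (r - 3)*(r - 1)*(r - 1)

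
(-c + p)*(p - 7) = -c*p + 7*c + p^2 - 7*p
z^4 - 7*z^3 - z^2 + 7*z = z*(z - 7)*(z - 1)*(z + 1)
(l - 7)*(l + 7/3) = l^2 - 14*l/3 - 49/3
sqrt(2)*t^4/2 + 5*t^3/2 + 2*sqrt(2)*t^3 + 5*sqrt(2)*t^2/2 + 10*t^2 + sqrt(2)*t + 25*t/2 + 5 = (t + 1)^2*(t + 5*sqrt(2)/2)*(sqrt(2)*t/2 + sqrt(2))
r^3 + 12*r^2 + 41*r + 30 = (r + 1)*(r + 5)*(r + 6)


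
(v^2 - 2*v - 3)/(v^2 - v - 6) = (v + 1)/(v + 2)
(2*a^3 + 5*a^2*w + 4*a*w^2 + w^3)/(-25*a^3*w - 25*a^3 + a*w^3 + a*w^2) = (2*a^3 + 5*a^2*w + 4*a*w^2 + w^3)/(a*(-25*a^2*w - 25*a^2 + w^3 + w^2))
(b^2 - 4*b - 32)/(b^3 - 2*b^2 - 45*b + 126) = (b^2 - 4*b - 32)/(b^3 - 2*b^2 - 45*b + 126)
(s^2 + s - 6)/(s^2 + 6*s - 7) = (s^2 + s - 6)/(s^2 + 6*s - 7)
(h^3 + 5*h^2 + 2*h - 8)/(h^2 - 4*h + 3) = (h^2 + 6*h + 8)/(h - 3)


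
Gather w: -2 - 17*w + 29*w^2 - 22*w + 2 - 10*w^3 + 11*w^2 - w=-10*w^3 + 40*w^2 - 40*w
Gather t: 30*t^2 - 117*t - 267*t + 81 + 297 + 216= 30*t^2 - 384*t + 594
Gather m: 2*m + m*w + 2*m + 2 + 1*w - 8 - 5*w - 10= m*(w + 4) - 4*w - 16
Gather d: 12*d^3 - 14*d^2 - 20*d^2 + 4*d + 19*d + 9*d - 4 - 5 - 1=12*d^3 - 34*d^2 + 32*d - 10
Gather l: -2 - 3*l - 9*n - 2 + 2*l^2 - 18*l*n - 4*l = 2*l^2 + l*(-18*n - 7) - 9*n - 4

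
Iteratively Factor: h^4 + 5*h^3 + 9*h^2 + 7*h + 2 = (h + 2)*(h^3 + 3*h^2 + 3*h + 1) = (h + 1)*(h + 2)*(h^2 + 2*h + 1) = (h + 1)^2*(h + 2)*(h + 1)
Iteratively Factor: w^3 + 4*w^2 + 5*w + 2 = (w + 2)*(w^2 + 2*w + 1) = (w + 1)*(w + 2)*(w + 1)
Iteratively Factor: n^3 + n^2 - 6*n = (n)*(n^2 + n - 6) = n*(n - 2)*(n + 3)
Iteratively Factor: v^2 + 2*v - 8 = (v + 4)*(v - 2)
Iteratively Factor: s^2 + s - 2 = (s - 1)*(s + 2)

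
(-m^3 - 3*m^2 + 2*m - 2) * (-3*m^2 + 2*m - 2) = 3*m^5 + 7*m^4 - 10*m^3 + 16*m^2 - 8*m + 4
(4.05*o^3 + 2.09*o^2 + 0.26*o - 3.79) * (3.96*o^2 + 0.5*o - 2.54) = 16.038*o^5 + 10.3014*o^4 - 8.2124*o^3 - 20.187*o^2 - 2.5554*o + 9.6266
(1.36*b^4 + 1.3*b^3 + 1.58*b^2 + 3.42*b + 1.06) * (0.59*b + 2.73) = 0.8024*b^5 + 4.4798*b^4 + 4.4812*b^3 + 6.3312*b^2 + 9.962*b + 2.8938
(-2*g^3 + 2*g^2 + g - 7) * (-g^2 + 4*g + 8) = 2*g^5 - 10*g^4 - 9*g^3 + 27*g^2 - 20*g - 56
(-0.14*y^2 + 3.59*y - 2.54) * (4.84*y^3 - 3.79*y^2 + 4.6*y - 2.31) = -0.6776*y^5 + 17.9062*y^4 - 26.5437*y^3 + 26.464*y^2 - 19.9769*y + 5.8674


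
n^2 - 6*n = n*(n - 6)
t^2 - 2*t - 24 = (t - 6)*(t + 4)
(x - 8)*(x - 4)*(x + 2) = x^3 - 10*x^2 + 8*x + 64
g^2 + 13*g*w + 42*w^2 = (g + 6*w)*(g + 7*w)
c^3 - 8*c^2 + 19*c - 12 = (c - 4)*(c - 3)*(c - 1)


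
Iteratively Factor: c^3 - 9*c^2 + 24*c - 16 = (c - 4)*(c^2 - 5*c + 4) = (c - 4)*(c - 1)*(c - 4)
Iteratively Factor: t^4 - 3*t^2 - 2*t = (t + 1)*(t^3 - t^2 - 2*t) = (t + 1)^2*(t^2 - 2*t) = t*(t + 1)^2*(t - 2)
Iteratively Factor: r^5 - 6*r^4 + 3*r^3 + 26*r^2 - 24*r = (r - 4)*(r^4 - 2*r^3 - 5*r^2 + 6*r) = (r - 4)*(r + 2)*(r^3 - 4*r^2 + 3*r) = (r - 4)*(r - 3)*(r + 2)*(r^2 - r) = r*(r - 4)*(r - 3)*(r + 2)*(r - 1)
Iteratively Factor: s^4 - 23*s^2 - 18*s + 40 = (s + 4)*(s^3 - 4*s^2 - 7*s + 10) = (s + 2)*(s + 4)*(s^2 - 6*s + 5) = (s - 5)*(s + 2)*(s + 4)*(s - 1)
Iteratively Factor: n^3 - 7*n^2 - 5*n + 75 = (n - 5)*(n^2 - 2*n - 15) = (n - 5)*(n + 3)*(n - 5)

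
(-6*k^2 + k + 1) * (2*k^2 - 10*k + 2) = -12*k^4 + 62*k^3 - 20*k^2 - 8*k + 2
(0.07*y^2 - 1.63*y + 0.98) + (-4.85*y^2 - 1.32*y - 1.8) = -4.78*y^2 - 2.95*y - 0.82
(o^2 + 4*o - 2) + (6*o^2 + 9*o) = 7*o^2 + 13*o - 2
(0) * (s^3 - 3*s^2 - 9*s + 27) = 0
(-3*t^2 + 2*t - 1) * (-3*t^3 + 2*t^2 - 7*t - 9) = 9*t^5 - 12*t^4 + 28*t^3 + 11*t^2 - 11*t + 9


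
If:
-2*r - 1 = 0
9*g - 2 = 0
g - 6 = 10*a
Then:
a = -26/45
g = 2/9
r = -1/2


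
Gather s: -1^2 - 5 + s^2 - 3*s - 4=s^2 - 3*s - 10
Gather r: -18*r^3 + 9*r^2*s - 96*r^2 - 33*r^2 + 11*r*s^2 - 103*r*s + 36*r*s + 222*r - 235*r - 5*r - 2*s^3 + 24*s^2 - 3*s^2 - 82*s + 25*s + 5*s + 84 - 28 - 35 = -18*r^3 + r^2*(9*s - 129) + r*(11*s^2 - 67*s - 18) - 2*s^3 + 21*s^2 - 52*s + 21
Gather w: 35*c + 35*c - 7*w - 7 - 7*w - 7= 70*c - 14*w - 14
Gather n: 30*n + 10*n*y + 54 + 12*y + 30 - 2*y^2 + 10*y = n*(10*y + 30) - 2*y^2 + 22*y + 84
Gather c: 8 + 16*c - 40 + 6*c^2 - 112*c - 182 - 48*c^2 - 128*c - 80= -42*c^2 - 224*c - 294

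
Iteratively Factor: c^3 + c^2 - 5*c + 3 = (c + 3)*(c^2 - 2*c + 1) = (c - 1)*(c + 3)*(c - 1)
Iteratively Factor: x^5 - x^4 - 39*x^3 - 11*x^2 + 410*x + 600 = (x + 3)*(x^4 - 4*x^3 - 27*x^2 + 70*x + 200) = (x + 3)*(x + 4)*(x^3 - 8*x^2 + 5*x + 50) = (x + 2)*(x + 3)*(x + 4)*(x^2 - 10*x + 25) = (x - 5)*(x + 2)*(x + 3)*(x + 4)*(x - 5)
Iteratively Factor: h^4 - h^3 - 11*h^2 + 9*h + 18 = (h - 2)*(h^3 + h^2 - 9*h - 9) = (h - 2)*(h + 1)*(h^2 - 9) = (h - 2)*(h + 1)*(h + 3)*(h - 3)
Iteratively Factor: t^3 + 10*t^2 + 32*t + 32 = (t + 4)*(t^2 + 6*t + 8) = (t + 4)^2*(t + 2)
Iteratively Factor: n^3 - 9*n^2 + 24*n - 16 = (n - 1)*(n^2 - 8*n + 16) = (n - 4)*(n - 1)*(n - 4)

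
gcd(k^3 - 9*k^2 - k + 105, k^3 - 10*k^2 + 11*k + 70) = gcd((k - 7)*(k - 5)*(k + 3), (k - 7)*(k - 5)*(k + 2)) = k^2 - 12*k + 35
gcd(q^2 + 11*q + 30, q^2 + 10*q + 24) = q + 6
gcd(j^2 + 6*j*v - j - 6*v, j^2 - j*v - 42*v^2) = j + 6*v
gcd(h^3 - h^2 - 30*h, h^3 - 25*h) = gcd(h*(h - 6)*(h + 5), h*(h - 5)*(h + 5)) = h^2 + 5*h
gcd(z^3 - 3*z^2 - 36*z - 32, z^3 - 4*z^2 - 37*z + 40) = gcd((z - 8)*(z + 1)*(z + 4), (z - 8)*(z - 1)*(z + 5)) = z - 8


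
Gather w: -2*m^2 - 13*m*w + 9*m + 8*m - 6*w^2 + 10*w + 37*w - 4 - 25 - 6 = -2*m^2 + 17*m - 6*w^2 + w*(47 - 13*m) - 35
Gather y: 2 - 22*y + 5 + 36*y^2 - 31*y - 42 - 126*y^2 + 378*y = -90*y^2 + 325*y - 35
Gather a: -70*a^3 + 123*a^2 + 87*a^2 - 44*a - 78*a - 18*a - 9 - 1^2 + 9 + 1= -70*a^3 + 210*a^2 - 140*a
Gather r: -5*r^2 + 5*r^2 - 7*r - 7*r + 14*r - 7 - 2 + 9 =0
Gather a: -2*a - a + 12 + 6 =18 - 3*a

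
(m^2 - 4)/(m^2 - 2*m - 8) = (m - 2)/(m - 4)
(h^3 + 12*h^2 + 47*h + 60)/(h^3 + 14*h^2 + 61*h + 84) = (h + 5)/(h + 7)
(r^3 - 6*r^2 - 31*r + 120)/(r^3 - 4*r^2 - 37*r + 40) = (r - 3)/(r - 1)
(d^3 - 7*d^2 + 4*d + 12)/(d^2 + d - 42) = (d^2 - d - 2)/(d + 7)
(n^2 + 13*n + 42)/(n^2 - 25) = (n^2 + 13*n + 42)/(n^2 - 25)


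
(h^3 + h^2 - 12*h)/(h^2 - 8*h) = (h^2 + h - 12)/(h - 8)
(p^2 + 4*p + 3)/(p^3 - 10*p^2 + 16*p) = (p^2 + 4*p + 3)/(p*(p^2 - 10*p + 16))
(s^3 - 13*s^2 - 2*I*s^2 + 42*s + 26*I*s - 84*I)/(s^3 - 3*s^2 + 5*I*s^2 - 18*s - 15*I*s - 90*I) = (s^2 - s*(7 + 2*I) + 14*I)/(s^2 + s*(3 + 5*I) + 15*I)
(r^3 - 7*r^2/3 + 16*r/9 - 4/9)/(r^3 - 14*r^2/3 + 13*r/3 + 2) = (9*r^3 - 21*r^2 + 16*r - 4)/(3*(3*r^3 - 14*r^2 + 13*r + 6))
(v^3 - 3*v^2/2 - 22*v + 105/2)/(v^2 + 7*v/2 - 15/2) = (2*v^2 - 13*v + 21)/(2*v - 3)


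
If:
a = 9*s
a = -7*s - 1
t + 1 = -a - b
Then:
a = -9/16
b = -t - 7/16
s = -1/16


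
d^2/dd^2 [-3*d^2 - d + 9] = -6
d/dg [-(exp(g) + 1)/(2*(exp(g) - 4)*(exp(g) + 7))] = (exp(2*g) + 2*exp(g) + 31)*exp(g)/(2*(exp(4*g) + 6*exp(3*g) - 47*exp(2*g) - 168*exp(g) + 784))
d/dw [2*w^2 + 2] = 4*w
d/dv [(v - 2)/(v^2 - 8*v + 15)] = (v^2 - 8*v - 2*(v - 4)*(v - 2) + 15)/(v^2 - 8*v + 15)^2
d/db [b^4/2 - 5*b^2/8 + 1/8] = b*(8*b^2 - 5)/4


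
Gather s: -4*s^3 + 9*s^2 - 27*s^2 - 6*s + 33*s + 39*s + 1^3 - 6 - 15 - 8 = -4*s^3 - 18*s^2 + 66*s - 28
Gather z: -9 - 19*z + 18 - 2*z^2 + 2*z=-2*z^2 - 17*z + 9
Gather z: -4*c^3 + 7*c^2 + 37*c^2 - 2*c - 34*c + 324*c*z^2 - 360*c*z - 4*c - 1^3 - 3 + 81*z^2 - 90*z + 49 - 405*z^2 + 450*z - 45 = -4*c^3 + 44*c^2 - 40*c + z^2*(324*c - 324) + z*(360 - 360*c)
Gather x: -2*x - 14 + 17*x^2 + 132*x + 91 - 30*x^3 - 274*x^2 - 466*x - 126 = -30*x^3 - 257*x^2 - 336*x - 49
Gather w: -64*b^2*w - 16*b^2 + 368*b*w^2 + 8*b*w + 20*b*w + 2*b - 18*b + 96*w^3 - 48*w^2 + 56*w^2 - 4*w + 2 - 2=-16*b^2 - 16*b + 96*w^3 + w^2*(368*b + 8) + w*(-64*b^2 + 28*b - 4)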